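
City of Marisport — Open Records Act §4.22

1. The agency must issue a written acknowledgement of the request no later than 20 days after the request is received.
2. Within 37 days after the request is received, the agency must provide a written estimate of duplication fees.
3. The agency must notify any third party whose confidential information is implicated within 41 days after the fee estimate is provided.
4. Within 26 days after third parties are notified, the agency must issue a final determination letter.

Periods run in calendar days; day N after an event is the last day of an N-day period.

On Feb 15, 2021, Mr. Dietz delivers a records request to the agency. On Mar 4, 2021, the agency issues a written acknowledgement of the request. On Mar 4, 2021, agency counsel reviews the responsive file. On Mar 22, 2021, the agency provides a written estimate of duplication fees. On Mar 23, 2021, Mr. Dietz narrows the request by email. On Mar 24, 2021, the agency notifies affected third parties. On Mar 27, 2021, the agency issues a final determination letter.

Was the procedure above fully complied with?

Yes

(1) due by Feb 15, 2021 + 20 days = Mar 7, 2021; completed Mar 4, 2021, before the deadline.
(2) due by Feb 15, 2021 + 37 days = Mar 24, 2021; completed Mar 22, 2021, before the deadline.
(3) due by Mar 22, 2021 + 41 days = May 2, 2021; done Mar 24, 2021 — timely.
(4) due by Mar 24, 2021 + 26 days = Apr 19, 2021; Mar 27, 2021 is within that limit.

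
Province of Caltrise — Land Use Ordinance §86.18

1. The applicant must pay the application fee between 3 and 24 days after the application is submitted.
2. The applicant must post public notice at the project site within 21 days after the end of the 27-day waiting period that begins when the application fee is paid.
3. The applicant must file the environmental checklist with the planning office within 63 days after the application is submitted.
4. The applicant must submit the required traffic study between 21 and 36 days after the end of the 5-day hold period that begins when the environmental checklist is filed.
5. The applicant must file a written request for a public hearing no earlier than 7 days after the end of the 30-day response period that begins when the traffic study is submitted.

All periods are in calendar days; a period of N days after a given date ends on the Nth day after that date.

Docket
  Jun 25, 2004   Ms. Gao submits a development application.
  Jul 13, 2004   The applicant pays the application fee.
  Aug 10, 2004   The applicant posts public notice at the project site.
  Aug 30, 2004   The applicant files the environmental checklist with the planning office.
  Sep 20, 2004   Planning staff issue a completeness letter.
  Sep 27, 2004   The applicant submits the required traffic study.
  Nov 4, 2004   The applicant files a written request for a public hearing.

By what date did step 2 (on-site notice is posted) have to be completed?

Aug 30, 2004

The application fee is paid on Jul 13, 2004; the 27-day waiting period therefore ends Aug 9, 2004, and step 2 runs from that date. 21 days after Aug 9, 2004 is Aug 30, 2004.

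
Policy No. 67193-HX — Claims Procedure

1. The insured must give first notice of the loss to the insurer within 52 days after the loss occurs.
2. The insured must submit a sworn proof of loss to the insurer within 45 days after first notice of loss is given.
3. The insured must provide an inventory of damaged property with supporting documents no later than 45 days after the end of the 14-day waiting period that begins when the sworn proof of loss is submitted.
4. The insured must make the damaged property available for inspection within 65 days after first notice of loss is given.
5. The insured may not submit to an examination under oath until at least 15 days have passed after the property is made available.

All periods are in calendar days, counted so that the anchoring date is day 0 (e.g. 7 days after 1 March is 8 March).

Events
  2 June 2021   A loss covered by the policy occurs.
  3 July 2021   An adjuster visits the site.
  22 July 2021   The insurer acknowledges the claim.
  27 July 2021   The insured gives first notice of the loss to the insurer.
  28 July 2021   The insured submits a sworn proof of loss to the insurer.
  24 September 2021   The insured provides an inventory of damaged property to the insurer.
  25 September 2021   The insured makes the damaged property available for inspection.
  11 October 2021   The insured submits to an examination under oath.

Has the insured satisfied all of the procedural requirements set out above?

No

Step 1 — counting 52 days from 2 June 2021 (when the loss occurs) gives a deadline of 24 July 2021; 27 July 2021 misses that deadline by 3 days.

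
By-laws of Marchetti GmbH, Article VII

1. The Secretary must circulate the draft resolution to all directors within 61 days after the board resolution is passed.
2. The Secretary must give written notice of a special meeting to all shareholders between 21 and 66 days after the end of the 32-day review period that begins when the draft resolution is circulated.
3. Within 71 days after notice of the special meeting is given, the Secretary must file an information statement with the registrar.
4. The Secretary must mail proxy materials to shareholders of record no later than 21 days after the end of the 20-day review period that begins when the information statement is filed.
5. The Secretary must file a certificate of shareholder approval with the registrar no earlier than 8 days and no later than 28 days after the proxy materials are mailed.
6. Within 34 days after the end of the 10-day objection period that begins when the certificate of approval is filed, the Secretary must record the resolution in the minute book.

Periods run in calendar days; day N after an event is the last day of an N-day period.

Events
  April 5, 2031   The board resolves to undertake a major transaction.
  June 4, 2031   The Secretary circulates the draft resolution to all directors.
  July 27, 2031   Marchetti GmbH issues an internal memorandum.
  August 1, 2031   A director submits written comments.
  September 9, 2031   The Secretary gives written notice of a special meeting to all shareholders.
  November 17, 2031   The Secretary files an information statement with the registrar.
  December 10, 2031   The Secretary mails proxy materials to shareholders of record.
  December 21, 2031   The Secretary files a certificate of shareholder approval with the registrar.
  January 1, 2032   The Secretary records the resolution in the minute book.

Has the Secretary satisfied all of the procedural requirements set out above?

Step 1: 61 days after April 5, 2031 (when the board resolution is passed) is June 5, 2031; completed June 4, 2031, before the deadline.
Step 2: the window is 21–66 days after July 6, 2031 (end of the 32-day review period, which began when the draft resolution is circulated on June 4, 2031), so July 27, 2031 through September 10, 2031; done September 9, 2031, which is between those dates.
Step 3: 71 days after September 9, 2031 (when notice of the special meeting is given) is November 19, 2031; done November 17, 2031 — timely.
Step 4: 21 days after December 7, 2031 (end of the 20-day review period, which began when the information statement is filed on November 17, 2031) is December 28, 2031; completed December 10, 2031, before the deadline.
Step 5: the window is 8–28 days after December 10, 2031 (when the proxy materials are mailed), so December 18, 2031 through January 7, 2032; done December 21, 2031, which is between those dates.
Step 6: 34 days after December 31, 2031 (end of the 10-day objection period, which began when the certificate of approval is filed on December 21, 2031) is February 3, 2032; done January 1, 2032 — timely.

Yes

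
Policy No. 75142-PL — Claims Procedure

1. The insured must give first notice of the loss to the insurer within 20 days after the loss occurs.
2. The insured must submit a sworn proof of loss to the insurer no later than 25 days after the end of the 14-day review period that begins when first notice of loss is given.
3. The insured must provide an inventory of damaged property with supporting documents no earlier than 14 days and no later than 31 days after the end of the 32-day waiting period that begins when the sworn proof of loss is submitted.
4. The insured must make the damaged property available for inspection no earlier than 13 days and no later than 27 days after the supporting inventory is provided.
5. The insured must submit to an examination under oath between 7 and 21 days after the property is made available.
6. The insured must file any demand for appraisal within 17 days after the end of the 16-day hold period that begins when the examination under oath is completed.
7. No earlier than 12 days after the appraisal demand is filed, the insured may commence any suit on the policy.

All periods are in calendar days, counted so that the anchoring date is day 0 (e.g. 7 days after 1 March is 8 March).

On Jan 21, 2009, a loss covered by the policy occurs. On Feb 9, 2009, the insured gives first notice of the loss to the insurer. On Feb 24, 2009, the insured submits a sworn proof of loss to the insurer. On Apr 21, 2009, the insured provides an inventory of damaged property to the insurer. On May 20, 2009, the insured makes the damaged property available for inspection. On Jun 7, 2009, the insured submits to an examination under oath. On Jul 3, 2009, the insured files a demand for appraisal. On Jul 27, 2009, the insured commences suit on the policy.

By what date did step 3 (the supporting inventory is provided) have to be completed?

Apr 28, 2009

The sworn proof of loss is submitted on Feb 24, 2009; the 32-day waiting period therefore ends Mar 28, 2009, and step 3 runs from that date. The window is 14–31 days after Mar 28, 2009; it closes on Apr 28, 2009.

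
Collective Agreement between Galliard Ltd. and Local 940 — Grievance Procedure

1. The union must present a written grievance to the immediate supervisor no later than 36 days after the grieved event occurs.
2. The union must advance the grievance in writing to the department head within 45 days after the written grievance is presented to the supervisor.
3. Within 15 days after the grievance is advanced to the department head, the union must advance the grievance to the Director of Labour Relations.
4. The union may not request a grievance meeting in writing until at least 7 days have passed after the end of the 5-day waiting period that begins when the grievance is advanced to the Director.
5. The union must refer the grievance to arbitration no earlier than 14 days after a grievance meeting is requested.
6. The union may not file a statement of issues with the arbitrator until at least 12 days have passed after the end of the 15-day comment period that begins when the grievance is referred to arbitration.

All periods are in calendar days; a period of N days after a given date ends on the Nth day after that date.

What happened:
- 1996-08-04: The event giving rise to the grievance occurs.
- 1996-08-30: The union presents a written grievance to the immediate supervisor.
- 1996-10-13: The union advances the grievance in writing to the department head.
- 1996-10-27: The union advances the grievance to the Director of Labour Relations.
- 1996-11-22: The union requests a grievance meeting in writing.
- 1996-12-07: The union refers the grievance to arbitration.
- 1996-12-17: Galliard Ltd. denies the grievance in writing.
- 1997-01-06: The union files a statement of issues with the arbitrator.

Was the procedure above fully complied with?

Yes

(1) due by 1996-08-04 + 36 days = 1996-09-09; done 1996-08-30 — timely.
(2) due by 1996-08-30 + 45 days = 1996-10-14; done 1996-10-13 — timely.
(3) due by 1996-10-13 + 15 days = 1996-10-28; completed 1996-10-27, before the deadline.
(4) permitted from 1996-11-01 + 7 days = 1996-11-08 onward; 1996-11-22 is on or after that date.
(5) permitted from 1996-11-22 + 14 days = 1996-12-06 onward; done 1996-12-07 — permitted.
(6) permitted from 1996-12-22 + 12 days = 1997-01-03 onward; 1997-01-06 is on or after that date.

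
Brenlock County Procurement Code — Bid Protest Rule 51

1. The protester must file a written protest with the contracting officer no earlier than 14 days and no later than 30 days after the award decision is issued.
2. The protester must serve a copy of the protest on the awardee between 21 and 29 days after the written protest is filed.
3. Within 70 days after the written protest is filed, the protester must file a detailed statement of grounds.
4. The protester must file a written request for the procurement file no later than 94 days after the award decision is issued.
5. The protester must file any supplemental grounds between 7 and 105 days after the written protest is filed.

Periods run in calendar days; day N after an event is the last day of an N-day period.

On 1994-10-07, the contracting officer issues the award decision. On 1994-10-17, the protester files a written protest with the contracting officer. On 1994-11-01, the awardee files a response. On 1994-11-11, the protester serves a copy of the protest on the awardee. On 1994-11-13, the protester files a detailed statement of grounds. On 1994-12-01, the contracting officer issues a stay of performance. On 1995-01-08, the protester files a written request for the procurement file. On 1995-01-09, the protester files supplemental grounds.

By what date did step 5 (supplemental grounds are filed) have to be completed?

1995-01-30

Step 5 runs from 1994-10-17, when the written protest is filed. The window is 7–105 days after 1994-10-17; it closes on 1995-01-30.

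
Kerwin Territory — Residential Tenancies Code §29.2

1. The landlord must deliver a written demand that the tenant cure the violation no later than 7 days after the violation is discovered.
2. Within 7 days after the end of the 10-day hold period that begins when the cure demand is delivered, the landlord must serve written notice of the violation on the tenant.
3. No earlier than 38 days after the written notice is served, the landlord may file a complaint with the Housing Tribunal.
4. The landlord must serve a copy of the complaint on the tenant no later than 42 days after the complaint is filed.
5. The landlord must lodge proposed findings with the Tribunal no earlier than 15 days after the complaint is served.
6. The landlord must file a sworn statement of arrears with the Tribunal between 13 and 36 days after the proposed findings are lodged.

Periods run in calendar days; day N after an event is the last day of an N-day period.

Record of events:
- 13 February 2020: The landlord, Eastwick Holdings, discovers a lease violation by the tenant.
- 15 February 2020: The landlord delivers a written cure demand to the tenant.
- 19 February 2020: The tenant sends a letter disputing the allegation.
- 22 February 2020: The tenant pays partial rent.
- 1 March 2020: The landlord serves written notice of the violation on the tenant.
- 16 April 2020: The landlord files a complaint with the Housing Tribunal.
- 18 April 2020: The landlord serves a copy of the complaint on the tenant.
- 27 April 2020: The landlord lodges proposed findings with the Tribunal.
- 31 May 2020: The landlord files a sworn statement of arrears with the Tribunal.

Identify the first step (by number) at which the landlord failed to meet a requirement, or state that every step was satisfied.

Step 1 — counting 7 days from 13 February 2020 (when the violation is discovered) gives a deadline of 20 February 2020; 15 February 2020 is within that limit.
Step 2 — counting 7 days from 25 February 2020 (end of the 10-day hold period, which began when the cure demand is delivered on 15 February 2020) gives a deadline of 3 March 2020; completed 1 March 2020, before the deadline.
Step 3 — must wait 38 days from 1 March 2020 (when the written notice is served), so not before 8 April 2020; done 16 April 2020 — permitted.
Step 4 — counting 42 days from 16 April 2020 (when the complaint is filed) gives a deadline of 28 May 2020; done 18 April 2020 — timely.
Step 5 — must wait 15 days from 18 April 2020 (when the complaint is served), so not before 3 May 2020; 27 April 2020 is 6 days before the earliest permitted date.
The analysis stops there.

Step 5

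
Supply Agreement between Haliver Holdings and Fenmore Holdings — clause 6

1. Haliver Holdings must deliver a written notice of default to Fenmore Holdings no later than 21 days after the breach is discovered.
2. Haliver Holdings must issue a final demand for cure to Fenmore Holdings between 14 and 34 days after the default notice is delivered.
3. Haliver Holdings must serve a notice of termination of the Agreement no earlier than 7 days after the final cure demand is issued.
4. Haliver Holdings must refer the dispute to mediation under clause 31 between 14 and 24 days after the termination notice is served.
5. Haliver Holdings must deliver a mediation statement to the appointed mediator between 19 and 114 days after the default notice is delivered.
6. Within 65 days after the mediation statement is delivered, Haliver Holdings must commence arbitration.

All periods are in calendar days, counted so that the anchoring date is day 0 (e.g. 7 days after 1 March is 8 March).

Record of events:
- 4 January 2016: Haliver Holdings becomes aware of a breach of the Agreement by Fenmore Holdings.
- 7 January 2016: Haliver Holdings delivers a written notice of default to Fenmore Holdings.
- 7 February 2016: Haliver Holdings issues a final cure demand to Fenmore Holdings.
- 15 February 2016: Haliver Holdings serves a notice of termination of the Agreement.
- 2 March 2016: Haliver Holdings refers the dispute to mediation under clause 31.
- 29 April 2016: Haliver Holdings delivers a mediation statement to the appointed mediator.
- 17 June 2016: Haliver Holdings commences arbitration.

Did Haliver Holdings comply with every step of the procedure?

Yes

Step 1: 21 days after 4 January 2016 (when the breach is discovered) is 25 January 2016; 7 January 2016 is within that limit.
Step 2: the window is 14–34 days after 7 January 2016 (when the default notice is delivered), so 21 January 2016 through 10 February 2016; done 7 February 2016 — within the window.
Step 3: the earliest permitted date is 7 days after 7 February 2016 (when the final cure demand is issued), i.e. 14 February 2016; 15 February 2016 is on or after that date.
Step 4: the window is 14–24 days after 15 February 2016 (when the termination notice is served), so 29 February 2016 through 10 March 2016; done 2 March 2016 — within the window.
Step 5: the window is 19–114 days after 7 January 2016 (when the default notice is delivered), so 26 January 2016 through 30 April 2016; 29 April 2016 falls inside that range.
Step 6: 65 days after 29 April 2016 (when the mediation statement is delivered) is 3 July 2016; done 17 June 2016 — timely.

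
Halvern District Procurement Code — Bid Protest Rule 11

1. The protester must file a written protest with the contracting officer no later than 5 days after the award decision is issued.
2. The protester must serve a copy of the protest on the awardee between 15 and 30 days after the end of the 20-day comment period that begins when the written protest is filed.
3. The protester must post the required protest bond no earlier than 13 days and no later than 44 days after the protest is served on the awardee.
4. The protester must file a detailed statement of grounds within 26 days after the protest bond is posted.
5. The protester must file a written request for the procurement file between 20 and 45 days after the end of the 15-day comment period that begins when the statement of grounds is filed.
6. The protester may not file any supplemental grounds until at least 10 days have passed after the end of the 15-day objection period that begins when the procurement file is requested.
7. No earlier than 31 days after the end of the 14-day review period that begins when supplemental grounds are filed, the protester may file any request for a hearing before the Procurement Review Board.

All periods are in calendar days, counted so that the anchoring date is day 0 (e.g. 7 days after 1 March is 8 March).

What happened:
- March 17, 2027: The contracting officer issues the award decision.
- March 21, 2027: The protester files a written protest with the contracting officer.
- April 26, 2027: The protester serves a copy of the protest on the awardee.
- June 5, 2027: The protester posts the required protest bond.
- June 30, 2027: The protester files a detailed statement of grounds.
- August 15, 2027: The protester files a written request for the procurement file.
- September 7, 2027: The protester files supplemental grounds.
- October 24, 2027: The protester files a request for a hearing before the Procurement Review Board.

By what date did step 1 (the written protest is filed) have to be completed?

March 22, 2027

Step 1 runs from March 17, 2027, when the award decision is issued. 5 days after March 17, 2027 is March 22, 2027.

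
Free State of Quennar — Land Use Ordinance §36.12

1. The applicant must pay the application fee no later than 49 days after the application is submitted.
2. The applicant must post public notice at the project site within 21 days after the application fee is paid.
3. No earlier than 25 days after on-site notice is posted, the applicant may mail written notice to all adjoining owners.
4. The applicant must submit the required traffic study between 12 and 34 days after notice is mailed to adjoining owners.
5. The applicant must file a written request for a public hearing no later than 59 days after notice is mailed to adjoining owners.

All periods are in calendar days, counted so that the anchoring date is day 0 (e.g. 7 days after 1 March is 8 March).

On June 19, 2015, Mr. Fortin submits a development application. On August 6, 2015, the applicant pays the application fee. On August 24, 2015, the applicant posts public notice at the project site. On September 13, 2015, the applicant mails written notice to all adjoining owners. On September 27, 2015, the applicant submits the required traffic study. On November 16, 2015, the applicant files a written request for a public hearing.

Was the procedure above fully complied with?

(1) due by June 19, 2015 + 49 days = August 7, 2015; completed August 6, 2015, before the deadline.
(2) due by August 6, 2015 + 21 days = August 27, 2015; completed August 24, 2015, before the deadline.
(3) permitted from August 24, 2015 + 25 days = September 18, 2015 onward; September 13, 2015 is 5 days before the earliest permitted date.

No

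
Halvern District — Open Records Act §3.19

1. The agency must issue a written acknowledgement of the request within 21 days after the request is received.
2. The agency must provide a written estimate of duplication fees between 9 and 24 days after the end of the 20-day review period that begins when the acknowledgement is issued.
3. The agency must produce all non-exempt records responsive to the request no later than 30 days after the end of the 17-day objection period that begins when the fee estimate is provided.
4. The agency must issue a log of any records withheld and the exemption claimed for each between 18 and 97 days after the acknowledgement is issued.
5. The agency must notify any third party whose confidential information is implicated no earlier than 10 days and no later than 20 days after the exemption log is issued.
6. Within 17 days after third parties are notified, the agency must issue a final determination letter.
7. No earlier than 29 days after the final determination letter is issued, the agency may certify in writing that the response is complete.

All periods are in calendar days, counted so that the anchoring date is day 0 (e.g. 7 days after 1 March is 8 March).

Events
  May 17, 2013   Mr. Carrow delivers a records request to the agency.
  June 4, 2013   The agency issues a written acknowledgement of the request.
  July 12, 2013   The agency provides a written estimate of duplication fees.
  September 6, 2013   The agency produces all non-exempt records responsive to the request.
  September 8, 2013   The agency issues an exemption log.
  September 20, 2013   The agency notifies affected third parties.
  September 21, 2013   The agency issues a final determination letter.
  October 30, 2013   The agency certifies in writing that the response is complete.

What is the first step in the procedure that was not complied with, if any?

Step 3

(1) due by May 17, 2013 + 21 days = June 7, 2013; completed June 4, 2013, before the deadline.
(2) the permitted window runs from June 24, 2013 + 9 = July 3, 2013 to June 24, 2013 + 24 = July 18, 2013; July 12, 2013 falls inside that range.
(3) due by July 29, 2013 + 30 days = August 28, 2013; not done until September 6, 2013, 9 days after the deadline.
The analysis stops there.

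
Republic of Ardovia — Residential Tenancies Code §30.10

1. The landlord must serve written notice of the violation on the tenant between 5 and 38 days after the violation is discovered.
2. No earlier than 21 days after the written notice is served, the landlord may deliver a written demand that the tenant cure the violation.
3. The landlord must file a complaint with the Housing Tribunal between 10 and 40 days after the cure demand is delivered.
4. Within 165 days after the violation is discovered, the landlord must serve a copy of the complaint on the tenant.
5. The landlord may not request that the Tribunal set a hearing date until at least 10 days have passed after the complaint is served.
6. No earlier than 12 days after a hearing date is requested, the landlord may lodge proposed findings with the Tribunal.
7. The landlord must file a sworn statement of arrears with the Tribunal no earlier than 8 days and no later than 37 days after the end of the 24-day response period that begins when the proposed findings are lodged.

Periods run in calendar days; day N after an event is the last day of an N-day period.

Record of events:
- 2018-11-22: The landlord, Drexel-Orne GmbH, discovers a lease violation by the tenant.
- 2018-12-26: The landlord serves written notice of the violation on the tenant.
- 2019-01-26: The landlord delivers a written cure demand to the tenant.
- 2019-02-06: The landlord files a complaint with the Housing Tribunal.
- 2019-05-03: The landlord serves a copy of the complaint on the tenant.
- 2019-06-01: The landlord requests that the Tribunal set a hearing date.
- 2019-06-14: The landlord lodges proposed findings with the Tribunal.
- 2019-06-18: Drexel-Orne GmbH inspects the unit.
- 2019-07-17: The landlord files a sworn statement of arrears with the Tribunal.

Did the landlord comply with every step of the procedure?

Step 1 — 5 and 38 days from 2018-11-22 (when the violation is discovered) are 2018-11-27 and 2018-12-30 respectively; done 2018-12-26, which is between those dates.
Step 2 — must wait 21 days from 2018-12-26 (when the written notice is served), so not before 2019-01-16; done 2019-01-26 — permitted.
Step 3 — 10 and 40 days from 2019-01-26 (when the cure demand is delivered) are 2019-02-05 and 2019-03-07 respectively; done 2019-02-06, which is between those dates.
Step 4 — counting 165 days from 2018-11-22 (when the violation is discovered) gives a deadline of 2019-05-06; completed 2019-05-03, before the deadline.
Step 5 — must wait 10 days from 2019-05-03 (when the complaint is served), so not before 2019-05-13; done 2019-06-01, after the minimum wait.
Step 6 — must wait 12 days from 2019-06-01 (when a hearing date is requested), so not before 2019-06-13; done 2019-06-14 — permitted.
Step 7 — 8 and 37 days from 2019-07-08 (end of the 24-day response period, which began when the proposed findings are lodged on 2019-06-14) are 2019-07-16 and 2019-08-14 respectively; 2019-07-17 falls inside that range.

Yes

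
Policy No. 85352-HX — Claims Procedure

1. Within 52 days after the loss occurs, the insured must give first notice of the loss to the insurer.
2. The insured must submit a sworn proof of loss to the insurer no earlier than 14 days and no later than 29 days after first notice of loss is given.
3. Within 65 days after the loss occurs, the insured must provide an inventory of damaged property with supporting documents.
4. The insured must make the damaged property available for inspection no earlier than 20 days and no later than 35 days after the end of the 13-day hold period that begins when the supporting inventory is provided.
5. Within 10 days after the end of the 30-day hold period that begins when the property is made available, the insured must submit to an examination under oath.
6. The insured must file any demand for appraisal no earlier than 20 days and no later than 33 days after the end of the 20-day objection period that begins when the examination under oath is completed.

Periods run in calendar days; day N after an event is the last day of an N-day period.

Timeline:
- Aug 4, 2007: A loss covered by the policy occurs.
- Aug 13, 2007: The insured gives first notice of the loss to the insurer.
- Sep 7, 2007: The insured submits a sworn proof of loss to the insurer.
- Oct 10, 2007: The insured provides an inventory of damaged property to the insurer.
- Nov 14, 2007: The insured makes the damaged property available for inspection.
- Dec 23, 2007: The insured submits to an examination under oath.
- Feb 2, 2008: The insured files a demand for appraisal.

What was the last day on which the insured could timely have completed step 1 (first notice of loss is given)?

Step 1 runs from Aug 4, 2007, when the loss occurs. 52 days after Aug 4, 2007 is Sep 25, 2007.

Sep 25, 2007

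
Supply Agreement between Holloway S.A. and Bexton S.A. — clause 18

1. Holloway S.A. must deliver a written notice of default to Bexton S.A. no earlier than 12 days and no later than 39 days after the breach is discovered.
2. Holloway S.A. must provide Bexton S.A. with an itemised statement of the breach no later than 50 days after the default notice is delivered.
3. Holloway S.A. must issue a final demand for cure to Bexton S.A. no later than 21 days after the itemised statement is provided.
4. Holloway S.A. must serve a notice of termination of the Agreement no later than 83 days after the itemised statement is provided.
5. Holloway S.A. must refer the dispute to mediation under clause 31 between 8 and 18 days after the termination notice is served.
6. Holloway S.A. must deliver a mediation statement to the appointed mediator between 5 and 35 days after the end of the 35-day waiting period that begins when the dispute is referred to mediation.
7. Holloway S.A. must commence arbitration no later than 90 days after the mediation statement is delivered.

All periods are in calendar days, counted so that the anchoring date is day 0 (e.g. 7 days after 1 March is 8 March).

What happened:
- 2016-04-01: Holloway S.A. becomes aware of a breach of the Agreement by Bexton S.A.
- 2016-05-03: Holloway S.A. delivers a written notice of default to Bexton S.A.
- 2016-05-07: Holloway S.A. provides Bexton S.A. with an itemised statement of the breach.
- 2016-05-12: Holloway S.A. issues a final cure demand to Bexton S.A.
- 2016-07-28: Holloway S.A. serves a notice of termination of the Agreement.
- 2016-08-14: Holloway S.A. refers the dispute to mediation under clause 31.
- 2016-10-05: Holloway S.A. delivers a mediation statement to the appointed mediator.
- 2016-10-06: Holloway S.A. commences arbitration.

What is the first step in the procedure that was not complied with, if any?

Step 1: the window is 12–39 days after 2016-04-01 (when the breach is discovered), so 2016-04-13 through 2016-05-10; done 2016-05-03, which is between those dates.
Step 2: 50 days after 2016-05-03 (when the default notice is delivered) is 2016-06-22; completed 2016-05-07, before the deadline.
Step 3: 21 days after 2016-05-07 (when the itemised statement is provided) is 2016-05-28; 2016-05-12 is within that limit.
Step 4: 83 days after 2016-05-07 (when the itemised statement is provided) is 2016-07-29; completed 2016-07-28, before the deadline.
Step 5: the window is 8–18 days after 2016-07-28 (when the termination notice is served), so 2016-08-05 through 2016-08-15; done 2016-08-14 — within the window.
Step 6: the window is 5–35 days after 2016-09-18 (end of the 35-day waiting period, which began when the dispute is referred to mediation on 2016-08-14), so 2016-09-23 through 2016-10-23; done 2016-10-05, which is between those dates.
Step 7: 90 days after 2016-10-05 (when the mediation statement is delivered) is 2017-01-03; 2016-10-06 is within that limit.

None — every step was satisfied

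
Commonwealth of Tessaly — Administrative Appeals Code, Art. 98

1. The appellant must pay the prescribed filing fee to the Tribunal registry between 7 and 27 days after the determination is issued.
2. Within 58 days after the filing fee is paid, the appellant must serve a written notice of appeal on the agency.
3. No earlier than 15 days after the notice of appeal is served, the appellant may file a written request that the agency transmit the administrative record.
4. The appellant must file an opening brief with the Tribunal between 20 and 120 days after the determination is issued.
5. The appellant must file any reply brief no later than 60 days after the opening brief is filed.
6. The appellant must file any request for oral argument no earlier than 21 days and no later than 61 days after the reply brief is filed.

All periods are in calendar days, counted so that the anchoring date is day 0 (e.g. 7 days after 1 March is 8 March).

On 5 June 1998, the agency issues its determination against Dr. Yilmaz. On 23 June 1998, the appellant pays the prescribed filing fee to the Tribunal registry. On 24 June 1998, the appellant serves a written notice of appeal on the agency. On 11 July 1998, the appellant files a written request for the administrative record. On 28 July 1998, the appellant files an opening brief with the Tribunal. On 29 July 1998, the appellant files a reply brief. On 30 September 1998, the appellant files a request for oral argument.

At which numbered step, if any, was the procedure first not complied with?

Step 6

Step 1: the window is 7–27 days after 5 June 1998 (when the determination is issued), so 12 June 1998 through 2 July 1998; 23 June 1998 falls inside that range.
Step 2: 58 days after 23 June 1998 (when the filing fee is paid) is 20 August 1998; 24 June 1998 is within that limit.
Step 3: the earliest permitted date is 15 days after 24 June 1998 (when the notice of appeal is served), i.e. 9 July 1998; done 11 July 1998, after the minimum wait.
Step 4: the window is 20–120 days after 5 June 1998 (when the determination is issued), so 25 June 1998 through 3 October 1998; 28 July 1998 falls inside that range.
Step 5: 60 days after 28 July 1998 (when the opening brief is filed) is 26 September 1998; done 29 July 1998 — timely.
Step 6: the window is 21–61 days after 29 July 1998 (when the reply brief is filed), so 19 August 1998 through 28 September 1998; 30 September 1998 is 2 days past the end of the window.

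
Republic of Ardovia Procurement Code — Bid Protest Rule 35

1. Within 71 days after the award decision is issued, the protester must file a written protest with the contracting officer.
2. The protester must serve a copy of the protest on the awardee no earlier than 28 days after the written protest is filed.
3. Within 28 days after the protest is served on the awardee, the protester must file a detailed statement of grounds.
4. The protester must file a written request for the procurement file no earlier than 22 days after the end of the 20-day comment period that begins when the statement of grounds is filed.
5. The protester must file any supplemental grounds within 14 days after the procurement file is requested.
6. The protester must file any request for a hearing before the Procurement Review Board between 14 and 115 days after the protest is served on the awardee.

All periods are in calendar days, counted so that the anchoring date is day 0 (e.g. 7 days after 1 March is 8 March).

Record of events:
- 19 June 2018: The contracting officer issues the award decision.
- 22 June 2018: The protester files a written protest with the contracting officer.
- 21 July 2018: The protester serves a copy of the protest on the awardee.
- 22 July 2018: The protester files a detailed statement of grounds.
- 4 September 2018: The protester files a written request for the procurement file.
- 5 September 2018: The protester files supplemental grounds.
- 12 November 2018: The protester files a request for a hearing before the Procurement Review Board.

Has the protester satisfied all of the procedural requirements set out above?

Step 1 — counting 71 days from 19 June 2018 (when the award decision is issued) gives a deadline of 29 August 2018; completed 22 June 2018, before the deadline.
Step 2 — must wait 28 days from 22 June 2018 (when the written protest is filed), so not before 20 July 2018; done 21 July 2018 — permitted.
Step 3 — counting 28 days from 21 July 2018 (when the protest is served on the awardee) gives a deadline of 18 August 2018; done 22 July 2018 — timely.
Step 4 — must wait 22 days from 11 August 2018 (end of the 20-day comment period, which began when the statement of grounds is filed on 22 July 2018), so not before 2 September 2018; 4 September 2018 is on or after that date.
Step 5 — counting 14 days from 4 September 2018 (when the procurement file is requested) gives a deadline of 18 September 2018; completed 5 September 2018, before the deadline.
Step 6 — 14 and 115 days from 21 July 2018 (when the protest is served on the awardee) are 4 August 2018 and 13 November 2018 respectively; 12 November 2018 falls inside that range.

Yes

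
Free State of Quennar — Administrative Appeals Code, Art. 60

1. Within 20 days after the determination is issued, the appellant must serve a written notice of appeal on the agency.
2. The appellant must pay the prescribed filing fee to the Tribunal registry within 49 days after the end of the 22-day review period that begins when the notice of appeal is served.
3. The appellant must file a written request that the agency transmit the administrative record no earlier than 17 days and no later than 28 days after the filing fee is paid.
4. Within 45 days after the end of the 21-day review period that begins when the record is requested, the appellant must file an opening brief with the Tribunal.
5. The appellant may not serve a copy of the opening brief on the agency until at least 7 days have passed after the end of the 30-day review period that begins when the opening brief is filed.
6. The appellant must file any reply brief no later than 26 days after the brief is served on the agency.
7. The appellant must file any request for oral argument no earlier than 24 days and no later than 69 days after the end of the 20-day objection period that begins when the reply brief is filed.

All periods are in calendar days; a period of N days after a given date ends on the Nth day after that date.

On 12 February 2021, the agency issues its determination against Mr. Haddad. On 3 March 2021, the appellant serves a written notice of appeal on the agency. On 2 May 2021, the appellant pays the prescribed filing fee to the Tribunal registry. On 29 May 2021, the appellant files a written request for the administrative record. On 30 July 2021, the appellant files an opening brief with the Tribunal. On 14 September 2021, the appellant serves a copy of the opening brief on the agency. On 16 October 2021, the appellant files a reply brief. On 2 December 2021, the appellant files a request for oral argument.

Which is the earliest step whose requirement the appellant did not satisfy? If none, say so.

Step 6

(1) due by 12 February 2021 + 20 days = 4 March 2021; done 3 March 2021 — timely.
(2) due by 25 March 2021 + 49 days = 13 May 2021; completed 2 May 2021, before the deadline.
(3) the permitted window runs from 2 May 2021 + 17 = 19 May 2021 to 2 May 2021 + 28 = 30 May 2021; done 29 May 2021 — within the window.
(4) due by 19 June 2021 + 45 days = 3 August 2021; done 30 July 2021 — timely.
(5) permitted from 29 August 2021 + 7 days = 5 September 2021 onward; done 14 September 2021 — permitted.
(6) due by 14 September 2021 + 26 days = 10 October 2021; done 16 October 2021 — 6 days late.
No need to go further; step 6 was not satisfied.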